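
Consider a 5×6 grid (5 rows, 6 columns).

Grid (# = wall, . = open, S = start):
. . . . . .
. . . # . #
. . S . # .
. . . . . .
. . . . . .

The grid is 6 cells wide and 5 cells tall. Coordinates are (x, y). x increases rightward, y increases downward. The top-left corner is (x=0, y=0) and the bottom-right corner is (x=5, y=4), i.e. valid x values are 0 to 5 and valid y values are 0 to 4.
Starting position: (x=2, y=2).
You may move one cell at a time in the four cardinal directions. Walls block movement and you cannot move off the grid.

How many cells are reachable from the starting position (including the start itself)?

Answer: Reachable cells: 27

Derivation:
BFS flood-fill from (x=2, y=2):
  Distance 0: (x=2, y=2)
  Distance 1: (x=2, y=1), (x=1, y=2), (x=3, y=2), (x=2, y=3)
  Distance 2: (x=2, y=0), (x=1, y=1), (x=0, y=2), (x=1, y=3), (x=3, y=3), (x=2, y=4)
  Distance 3: (x=1, y=0), (x=3, y=0), (x=0, y=1), (x=0, y=3), (x=4, y=3), (x=1, y=4), (x=3, y=4)
  Distance 4: (x=0, y=0), (x=4, y=0), (x=5, y=3), (x=0, y=4), (x=4, y=4)
  Distance 5: (x=5, y=0), (x=4, y=1), (x=5, y=2), (x=5, y=4)
Total reachable: 27 (grid has 27 open cells total)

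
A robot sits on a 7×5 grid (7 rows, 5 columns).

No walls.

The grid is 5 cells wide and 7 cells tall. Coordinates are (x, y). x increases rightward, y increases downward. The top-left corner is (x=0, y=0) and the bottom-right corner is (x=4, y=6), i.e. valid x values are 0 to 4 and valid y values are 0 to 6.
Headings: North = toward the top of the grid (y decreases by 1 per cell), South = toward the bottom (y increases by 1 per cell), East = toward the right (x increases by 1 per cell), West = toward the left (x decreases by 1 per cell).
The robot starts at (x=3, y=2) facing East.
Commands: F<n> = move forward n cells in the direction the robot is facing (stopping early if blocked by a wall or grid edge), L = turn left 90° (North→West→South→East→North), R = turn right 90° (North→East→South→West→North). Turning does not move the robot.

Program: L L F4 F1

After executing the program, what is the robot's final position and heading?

Answer: Final position: (x=0, y=2), facing West

Derivation:
Start: (x=3, y=2), facing East
  L: turn left, now facing North
  L: turn left, now facing West
  F4: move forward 3/4 (blocked), now at (x=0, y=2)
  F1: move forward 0/1 (blocked), now at (x=0, y=2)
Final: (x=0, y=2), facing West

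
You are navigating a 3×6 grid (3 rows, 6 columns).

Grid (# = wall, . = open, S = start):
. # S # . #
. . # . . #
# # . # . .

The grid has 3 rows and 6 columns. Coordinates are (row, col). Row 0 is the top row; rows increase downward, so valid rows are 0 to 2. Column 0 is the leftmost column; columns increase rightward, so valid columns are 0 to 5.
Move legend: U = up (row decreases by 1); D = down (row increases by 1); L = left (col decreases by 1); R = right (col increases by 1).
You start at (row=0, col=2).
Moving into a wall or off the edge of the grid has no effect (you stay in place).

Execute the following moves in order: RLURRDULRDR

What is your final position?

Start: (row=0, col=2)
  R (right): blocked, stay at (row=0, col=2)
  L (left): blocked, stay at (row=0, col=2)
  U (up): blocked, stay at (row=0, col=2)
  R (right): blocked, stay at (row=0, col=2)
  R (right): blocked, stay at (row=0, col=2)
  D (down): blocked, stay at (row=0, col=2)
  U (up): blocked, stay at (row=0, col=2)
  L (left): blocked, stay at (row=0, col=2)
  R (right): blocked, stay at (row=0, col=2)
  D (down): blocked, stay at (row=0, col=2)
  R (right): blocked, stay at (row=0, col=2)
Final: (row=0, col=2)

Answer: Final position: (row=0, col=2)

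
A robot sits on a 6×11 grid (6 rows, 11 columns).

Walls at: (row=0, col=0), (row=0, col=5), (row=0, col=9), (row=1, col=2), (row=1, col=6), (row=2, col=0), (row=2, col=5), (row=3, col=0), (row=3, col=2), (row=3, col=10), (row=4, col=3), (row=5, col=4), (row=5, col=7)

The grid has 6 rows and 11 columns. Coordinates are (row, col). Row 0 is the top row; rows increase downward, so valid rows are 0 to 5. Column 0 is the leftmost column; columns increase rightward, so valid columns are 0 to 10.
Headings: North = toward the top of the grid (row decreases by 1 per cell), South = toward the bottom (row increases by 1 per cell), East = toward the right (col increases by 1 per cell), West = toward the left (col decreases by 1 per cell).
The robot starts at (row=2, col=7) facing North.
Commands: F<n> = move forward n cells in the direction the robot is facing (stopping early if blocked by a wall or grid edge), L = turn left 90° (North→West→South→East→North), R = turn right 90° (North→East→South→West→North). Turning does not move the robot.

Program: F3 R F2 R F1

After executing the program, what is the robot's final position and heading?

Start: (row=2, col=7), facing North
  F3: move forward 2/3 (blocked), now at (row=0, col=7)
  R: turn right, now facing East
  F2: move forward 1/2 (blocked), now at (row=0, col=8)
  R: turn right, now facing South
  F1: move forward 1, now at (row=1, col=8)
Final: (row=1, col=8), facing South

Answer: Final position: (row=1, col=8), facing South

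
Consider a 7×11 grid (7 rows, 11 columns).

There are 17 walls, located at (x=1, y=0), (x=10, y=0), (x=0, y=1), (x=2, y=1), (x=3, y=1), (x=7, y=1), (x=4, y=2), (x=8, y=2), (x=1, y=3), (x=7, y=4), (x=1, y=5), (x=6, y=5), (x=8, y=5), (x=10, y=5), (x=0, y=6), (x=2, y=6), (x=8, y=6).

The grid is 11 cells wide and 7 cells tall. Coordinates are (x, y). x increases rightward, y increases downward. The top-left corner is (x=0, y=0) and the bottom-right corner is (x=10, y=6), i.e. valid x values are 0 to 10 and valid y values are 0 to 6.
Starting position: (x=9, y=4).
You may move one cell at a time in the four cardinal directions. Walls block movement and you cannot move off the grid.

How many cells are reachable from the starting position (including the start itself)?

Answer: Reachable cells: 58

Derivation:
BFS flood-fill from (x=9, y=4):
  Distance 0: (x=9, y=4)
  Distance 1: (x=9, y=3), (x=8, y=4), (x=10, y=4), (x=9, y=5)
  Distance 2: (x=9, y=2), (x=8, y=3), (x=10, y=3), (x=9, y=6)
  Distance 3: (x=9, y=1), (x=10, y=2), (x=7, y=3), (x=10, y=6)
  Distance 4: (x=9, y=0), (x=8, y=1), (x=10, y=1), (x=7, y=2), (x=6, y=3)
  Distance 5: (x=8, y=0), (x=6, y=2), (x=5, y=3), (x=6, y=4)
  Distance 6: (x=7, y=0), (x=6, y=1), (x=5, y=2), (x=4, y=3), (x=5, y=4)
  Distance 7: (x=6, y=0), (x=5, y=1), (x=3, y=3), (x=4, y=4), (x=5, y=5)
  Distance 8: (x=5, y=0), (x=4, y=1), (x=3, y=2), (x=2, y=3), (x=3, y=4), (x=4, y=5), (x=5, y=6)
  Distance 9: (x=4, y=0), (x=2, y=2), (x=2, y=4), (x=3, y=5), (x=4, y=6), (x=6, y=6)
  Distance 10: (x=3, y=0), (x=1, y=2), (x=1, y=4), (x=2, y=5), (x=3, y=6), (x=7, y=6)
  Distance 11: (x=2, y=0), (x=1, y=1), (x=0, y=2), (x=0, y=4), (x=7, y=5)
  Distance 12: (x=0, y=3), (x=0, y=5)
Total reachable: 58 (grid has 60 open cells total)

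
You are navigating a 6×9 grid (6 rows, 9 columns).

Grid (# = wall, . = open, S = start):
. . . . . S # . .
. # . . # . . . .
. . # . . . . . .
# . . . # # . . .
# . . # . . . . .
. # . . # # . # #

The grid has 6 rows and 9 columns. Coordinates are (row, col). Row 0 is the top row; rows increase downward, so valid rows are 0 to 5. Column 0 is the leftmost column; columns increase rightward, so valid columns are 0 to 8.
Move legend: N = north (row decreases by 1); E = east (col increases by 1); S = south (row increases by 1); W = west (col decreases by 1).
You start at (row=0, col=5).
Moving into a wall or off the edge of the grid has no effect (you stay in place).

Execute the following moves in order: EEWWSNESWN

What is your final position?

Start: (row=0, col=5)
  E (east): blocked, stay at (row=0, col=5)
  E (east): blocked, stay at (row=0, col=5)
  W (west): (row=0, col=5) -> (row=0, col=4)
  W (west): (row=0, col=4) -> (row=0, col=3)
  S (south): (row=0, col=3) -> (row=1, col=3)
  N (north): (row=1, col=3) -> (row=0, col=3)
  E (east): (row=0, col=3) -> (row=0, col=4)
  S (south): blocked, stay at (row=0, col=4)
  W (west): (row=0, col=4) -> (row=0, col=3)
  N (north): blocked, stay at (row=0, col=3)
Final: (row=0, col=3)

Answer: Final position: (row=0, col=3)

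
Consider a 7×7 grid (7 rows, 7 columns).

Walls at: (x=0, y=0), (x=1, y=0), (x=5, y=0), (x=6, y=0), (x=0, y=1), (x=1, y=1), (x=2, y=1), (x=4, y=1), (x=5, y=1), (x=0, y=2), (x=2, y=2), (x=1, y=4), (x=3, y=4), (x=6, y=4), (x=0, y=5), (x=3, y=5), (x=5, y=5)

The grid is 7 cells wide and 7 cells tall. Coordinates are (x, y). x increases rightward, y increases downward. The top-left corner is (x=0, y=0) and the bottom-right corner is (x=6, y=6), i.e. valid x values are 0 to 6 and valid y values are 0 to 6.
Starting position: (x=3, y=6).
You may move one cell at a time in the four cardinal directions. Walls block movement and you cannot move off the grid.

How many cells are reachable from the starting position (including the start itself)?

Answer: Reachable cells: 32

Derivation:
BFS flood-fill from (x=3, y=6):
  Distance 0: (x=3, y=6)
  Distance 1: (x=2, y=6), (x=4, y=6)
  Distance 2: (x=2, y=5), (x=4, y=5), (x=1, y=6), (x=5, y=6)
  Distance 3: (x=2, y=4), (x=4, y=4), (x=1, y=5), (x=0, y=6), (x=6, y=6)
  Distance 4: (x=2, y=3), (x=4, y=3), (x=5, y=4), (x=6, y=5)
  Distance 5: (x=4, y=2), (x=1, y=3), (x=3, y=3), (x=5, y=3)
  Distance 6: (x=1, y=2), (x=3, y=2), (x=5, y=2), (x=0, y=3), (x=6, y=3)
  Distance 7: (x=3, y=1), (x=6, y=2), (x=0, y=4)
  Distance 8: (x=3, y=0), (x=6, y=1)
  Distance 9: (x=2, y=0), (x=4, y=0)
Total reachable: 32 (grid has 32 open cells total)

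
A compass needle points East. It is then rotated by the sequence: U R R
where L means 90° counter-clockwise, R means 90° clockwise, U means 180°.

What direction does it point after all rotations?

Answer: Final heading: East

Derivation:
Start: East
  U (U-turn (180°)) -> West
  R (right (90° clockwise)) -> North
  R (right (90° clockwise)) -> East
Final: East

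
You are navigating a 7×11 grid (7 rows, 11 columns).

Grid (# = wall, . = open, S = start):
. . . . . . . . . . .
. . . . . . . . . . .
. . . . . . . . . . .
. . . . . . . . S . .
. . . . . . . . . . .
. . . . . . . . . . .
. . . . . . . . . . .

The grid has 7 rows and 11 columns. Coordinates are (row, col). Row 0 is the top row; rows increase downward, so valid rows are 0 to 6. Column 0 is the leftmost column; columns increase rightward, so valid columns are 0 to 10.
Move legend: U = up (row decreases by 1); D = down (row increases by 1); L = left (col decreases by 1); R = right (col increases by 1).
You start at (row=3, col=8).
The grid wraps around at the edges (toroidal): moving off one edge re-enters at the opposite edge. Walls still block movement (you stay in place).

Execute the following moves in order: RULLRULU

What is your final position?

Answer: Final position: (row=0, col=7)

Derivation:
Start: (row=3, col=8)
  R (right): (row=3, col=8) -> (row=3, col=9)
  U (up): (row=3, col=9) -> (row=2, col=9)
  L (left): (row=2, col=9) -> (row=2, col=8)
  L (left): (row=2, col=8) -> (row=2, col=7)
  R (right): (row=2, col=7) -> (row=2, col=8)
  U (up): (row=2, col=8) -> (row=1, col=8)
  L (left): (row=1, col=8) -> (row=1, col=7)
  U (up): (row=1, col=7) -> (row=0, col=7)
Final: (row=0, col=7)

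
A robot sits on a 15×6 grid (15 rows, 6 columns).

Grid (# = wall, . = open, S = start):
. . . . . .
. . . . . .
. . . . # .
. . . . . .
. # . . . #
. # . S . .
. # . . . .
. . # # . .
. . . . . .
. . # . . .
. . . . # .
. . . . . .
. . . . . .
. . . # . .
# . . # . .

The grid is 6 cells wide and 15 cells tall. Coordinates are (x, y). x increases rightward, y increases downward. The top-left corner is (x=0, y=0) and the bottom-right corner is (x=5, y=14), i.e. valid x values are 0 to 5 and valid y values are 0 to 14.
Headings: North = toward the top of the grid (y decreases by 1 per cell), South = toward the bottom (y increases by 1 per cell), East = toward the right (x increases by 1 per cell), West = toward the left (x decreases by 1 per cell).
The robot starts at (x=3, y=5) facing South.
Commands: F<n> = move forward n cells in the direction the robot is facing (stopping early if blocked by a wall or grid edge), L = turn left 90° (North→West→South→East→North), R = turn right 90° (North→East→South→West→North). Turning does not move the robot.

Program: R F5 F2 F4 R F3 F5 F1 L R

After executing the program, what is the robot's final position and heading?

Start: (x=3, y=5), facing South
  R: turn right, now facing West
  F5: move forward 1/5 (blocked), now at (x=2, y=5)
  F2: move forward 0/2 (blocked), now at (x=2, y=5)
  F4: move forward 0/4 (blocked), now at (x=2, y=5)
  R: turn right, now facing North
  F3: move forward 3, now at (x=2, y=2)
  F5: move forward 2/5 (blocked), now at (x=2, y=0)
  F1: move forward 0/1 (blocked), now at (x=2, y=0)
  L: turn left, now facing West
  R: turn right, now facing North
Final: (x=2, y=0), facing North

Answer: Final position: (x=2, y=0), facing North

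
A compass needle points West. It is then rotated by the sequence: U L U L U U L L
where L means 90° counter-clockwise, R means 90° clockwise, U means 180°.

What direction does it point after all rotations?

Start: West
  U (U-turn (180°)) -> East
  L (left (90° counter-clockwise)) -> North
  U (U-turn (180°)) -> South
  L (left (90° counter-clockwise)) -> East
  U (U-turn (180°)) -> West
  U (U-turn (180°)) -> East
  L (left (90° counter-clockwise)) -> North
  L (left (90° counter-clockwise)) -> West
Final: West

Answer: Final heading: West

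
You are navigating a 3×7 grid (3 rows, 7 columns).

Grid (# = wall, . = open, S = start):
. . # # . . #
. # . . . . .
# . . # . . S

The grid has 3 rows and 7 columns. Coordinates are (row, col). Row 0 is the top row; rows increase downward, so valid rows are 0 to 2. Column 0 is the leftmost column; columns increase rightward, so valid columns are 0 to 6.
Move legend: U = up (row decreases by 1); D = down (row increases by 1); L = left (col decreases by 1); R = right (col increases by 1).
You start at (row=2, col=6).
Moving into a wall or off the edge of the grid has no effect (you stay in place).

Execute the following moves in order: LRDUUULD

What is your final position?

Start: (row=2, col=6)
  L (left): (row=2, col=6) -> (row=2, col=5)
  R (right): (row=2, col=5) -> (row=2, col=6)
  D (down): blocked, stay at (row=2, col=6)
  U (up): (row=2, col=6) -> (row=1, col=6)
  U (up): blocked, stay at (row=1, col=6)
  U (up): blocked, stay at (row=1, col=6)
  L (left): (row=1, col=6) -> (row=1, col=5)
  D (down): (row=1, col=5) -> (row=2, col=5)
Final: (row=2, col=5)

Answer: Final position: (row=2, col=5)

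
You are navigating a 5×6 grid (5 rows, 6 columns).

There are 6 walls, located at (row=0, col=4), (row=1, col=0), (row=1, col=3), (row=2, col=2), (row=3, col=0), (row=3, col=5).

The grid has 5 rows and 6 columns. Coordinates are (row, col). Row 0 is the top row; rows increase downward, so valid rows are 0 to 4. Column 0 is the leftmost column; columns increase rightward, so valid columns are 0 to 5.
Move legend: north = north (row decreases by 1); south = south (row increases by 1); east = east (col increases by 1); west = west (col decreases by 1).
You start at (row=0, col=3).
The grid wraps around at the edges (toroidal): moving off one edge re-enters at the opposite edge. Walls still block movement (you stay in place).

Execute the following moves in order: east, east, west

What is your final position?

Start: (row=0, col=3)
  east (east): blocked, stay at (row=0, col=3)
  east (east): blocked, stay at (row=0, col=3)
  west (west): (row=0, col=3) -> (row=0, col=2)
Final: (row=0, col=2)

Answer: Final position: (row=0, col=2)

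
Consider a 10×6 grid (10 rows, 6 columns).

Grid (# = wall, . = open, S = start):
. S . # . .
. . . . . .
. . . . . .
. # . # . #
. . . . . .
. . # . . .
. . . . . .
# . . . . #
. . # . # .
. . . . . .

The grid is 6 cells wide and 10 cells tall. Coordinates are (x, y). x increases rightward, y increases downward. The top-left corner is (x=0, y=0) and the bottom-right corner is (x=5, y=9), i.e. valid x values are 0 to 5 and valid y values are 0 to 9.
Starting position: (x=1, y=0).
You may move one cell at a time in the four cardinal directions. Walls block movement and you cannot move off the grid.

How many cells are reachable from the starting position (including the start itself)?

Answer: Reachable cells: 51

Derivation:
BFS flood-fill from (x=1, y=0):
  Distance 0: (x=1, y=0)
  Distance 1: (x=0, y=0), (x=2, y=0), (x=1, y=1)
  Distance 2: (x=0, y=1), (x=2, y=1), (x=1, y=2)
  Distance 3: (x=3, y=1), (x=0, y=2), (x=2, y=2)
  Distance 4: (x=4, y=1), (x=3, y=2), (x=0, y=3), (x=2, y=3)
  Distance 5: (x=4, y=0), (x=5, y=1), (x=4, y=2), (x=0, y=4), (x=2, y=4)
  Distance 6: (x=5, y=0), (x=5, y=2), (x=4, y=3), (x=1, y=4), (x=3, y=4), (x=0, y=5)
  Distance 7: (x=4, y=4), (x=1, y=5), (x=3, y=5), (x=0, y=6)
  Distance 8: (x=5, y=4), (x=4, y=5), (x=1, y=6), (x=3, y=6)
  Distance 9: (x=5, y=5), (x=2, y=6), (x=4, y=6), (x=1, y=7), (x=3, y=7)
  Distance 10: (x=5, y=6), (x=2, y=7), (x=4, y=7), (x=1, y=8), (x=3, y=8)
  Distance 11: (x=0, y=8), (x=1, y=9), (x=3, y=9)
  Distance 12: (x=0, y=9), (x=2, y=9), (x=4, y=9)
  Distance 13: (x=5, y=9)
  Distance 14: (x=5, y=8)
Total reachable: 51 (grid has 51 open cells total)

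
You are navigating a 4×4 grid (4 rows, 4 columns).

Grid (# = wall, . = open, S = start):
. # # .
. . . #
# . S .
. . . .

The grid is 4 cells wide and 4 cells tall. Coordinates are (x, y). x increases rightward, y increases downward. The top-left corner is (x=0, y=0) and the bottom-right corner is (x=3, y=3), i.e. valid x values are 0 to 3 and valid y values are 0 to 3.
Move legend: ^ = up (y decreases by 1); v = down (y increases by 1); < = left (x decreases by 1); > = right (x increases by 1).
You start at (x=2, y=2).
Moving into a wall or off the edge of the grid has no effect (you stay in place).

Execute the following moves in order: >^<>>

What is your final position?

Start: (x=2, y=2)
  > (right): (x=2, y=2) -> (x=3, y=2)
  ^ (up): blocked, stay at (x=3, y=2)
  < (left): (x=3, y=2) -> (x=2, y=2)
  > (right): (x=2, y=2) -> (x=3, y=2)
  > (right): blocked, stay at (x=3, y=2)
Final: (x=3, y=2)

Answer: Final position: (x=3, y=2)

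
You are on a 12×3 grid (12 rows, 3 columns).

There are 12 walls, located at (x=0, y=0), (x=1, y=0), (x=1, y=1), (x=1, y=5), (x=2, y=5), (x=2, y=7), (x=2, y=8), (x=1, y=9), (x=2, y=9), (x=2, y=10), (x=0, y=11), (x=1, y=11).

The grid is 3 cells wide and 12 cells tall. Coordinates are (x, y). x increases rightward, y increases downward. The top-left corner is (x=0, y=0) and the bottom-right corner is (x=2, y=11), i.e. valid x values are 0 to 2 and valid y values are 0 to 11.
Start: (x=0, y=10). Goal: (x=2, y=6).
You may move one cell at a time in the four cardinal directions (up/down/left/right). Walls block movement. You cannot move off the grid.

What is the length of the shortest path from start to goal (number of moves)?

BFS from (x=0, y=10) until reaching (x=2, y=6):
  Distance 0: (x=0, y=10)
  Distance 1: (x=0, y=9), (x=1, y=10)
  Distance 2: (x=0, y=8)
  Distance 3: (x=0, y=7), (x=1, y=8)
  Distance 4: (x=0, y=6), (x=1, y=7)
  Distance 5: (x=0, y=5), (x=1, y=6)
  Distance 6: (x=0, y=4), (x=2, y=6)  <- goal reached here
One shortest path (6 moves): (x=0, y=10) -> (x=0, y=9) -> (x=0, y=8) -> (x=1, y=8) -> (x=1, y=7) -> (x=1, y=6) -> (x=2, y=6)

Answer: Shortest path length: 6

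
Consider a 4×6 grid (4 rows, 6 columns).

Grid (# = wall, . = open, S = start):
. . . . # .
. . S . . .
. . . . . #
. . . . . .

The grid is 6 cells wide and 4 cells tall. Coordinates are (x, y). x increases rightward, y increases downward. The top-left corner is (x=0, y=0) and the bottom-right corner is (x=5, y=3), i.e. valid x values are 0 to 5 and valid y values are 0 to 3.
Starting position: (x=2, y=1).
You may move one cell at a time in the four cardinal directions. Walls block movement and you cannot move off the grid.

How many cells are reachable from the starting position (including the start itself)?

BFS flood-fill from (x=2, y=1):
  Distance 0: (x=2, y=1)
  Distance 1: (x=2, y=0), (x=1, y=1), (x=3, y=1), (x=2, y=2)
  Distance 2: (x=1, y=0), (x=3, y=0), (x=0, y=1), (x=4, y=1), (x=1, y=2), (x=3, y=2), (x=2, y=3)
  Distance 3: (x=0, y=0), (x=5, y=1), (x=0, y=2), (x=4, y=2), (x=1, y=3), (x=3, y=3)
  Distance 4: (x=5, y=0), (x=0, y=3), (x=4, y=3)
  Distance 5: (x=5, y=3)
Total reachable: 22 (grid has 22 open cells total)

Answer: Reachable cells: 22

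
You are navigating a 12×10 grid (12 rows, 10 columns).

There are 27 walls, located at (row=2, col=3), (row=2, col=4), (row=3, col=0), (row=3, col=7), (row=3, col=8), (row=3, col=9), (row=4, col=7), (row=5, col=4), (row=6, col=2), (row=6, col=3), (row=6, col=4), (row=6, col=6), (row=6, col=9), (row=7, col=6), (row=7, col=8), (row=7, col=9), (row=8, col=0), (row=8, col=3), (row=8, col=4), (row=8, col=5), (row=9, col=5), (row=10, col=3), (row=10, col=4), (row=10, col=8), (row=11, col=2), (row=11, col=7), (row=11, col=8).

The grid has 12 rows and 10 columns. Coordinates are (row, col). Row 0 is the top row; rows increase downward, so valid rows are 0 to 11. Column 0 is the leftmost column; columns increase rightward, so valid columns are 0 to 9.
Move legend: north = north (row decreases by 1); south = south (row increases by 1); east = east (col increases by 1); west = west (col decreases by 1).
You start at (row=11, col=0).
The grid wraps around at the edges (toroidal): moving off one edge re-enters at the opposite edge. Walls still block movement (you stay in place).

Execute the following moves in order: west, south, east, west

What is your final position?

Answer: Final position: (row=0, col=9)

Derivation:
Start: (row=11, col=0)
  west (west): (row=11, col=0) -> (row=11, col=9)
  south (south): (row=11, col=9) -> (row=0, col=9)
  east (east): (row=0, col=9) -> (row=0, col=0)
  west (west): (row=0, col=0) -> (row=0, col=9)
Final: (row=0, col=9)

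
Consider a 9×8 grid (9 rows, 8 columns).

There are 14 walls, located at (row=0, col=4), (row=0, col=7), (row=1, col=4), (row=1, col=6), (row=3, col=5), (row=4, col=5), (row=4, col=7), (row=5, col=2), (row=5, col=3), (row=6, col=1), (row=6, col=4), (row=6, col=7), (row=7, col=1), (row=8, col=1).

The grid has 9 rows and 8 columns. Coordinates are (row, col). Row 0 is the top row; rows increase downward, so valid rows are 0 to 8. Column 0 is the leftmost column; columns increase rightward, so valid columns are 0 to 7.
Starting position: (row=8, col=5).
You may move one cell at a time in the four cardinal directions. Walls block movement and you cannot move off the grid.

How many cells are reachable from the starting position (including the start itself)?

Answer: Reachable cells: 58

Derivation:
BFS flood-fill from (row=8, col=5):
  Distance 0: (row=8, col=5)
  Distance 1: (row=7, col=5), (row=8, col=4), (row=8, col=6)
  Distance 2: (row=6, col=5), (row=7, col=4), (row=7, col=6), (row=8, col=3), (row=8, col=7)
  Distance 3: (row=5, col=5), (row=6, col=6), (row=7, col=3), (row=7, col=7), (row=8, col=2)
  Distance 4: (row=5, col=4), (row=5, col=6), (row=6, col=3), (row=7, col=2)
  Distance 5: (row=4, col=4), (row=4, col=6), (row=5, col=7), (row=6, col=2)
  Distance 6: (row=3, col=4), (row=3, col=6), (row=4, col=3)
  Distance 7: (row=2, col=4), (row=2, col=6), (row=3, col=3), (row=3, col=7), (row=4, col=2)
  Distance 8: (row=2, col=3), (row=2, col=5), (row=2, col=7), (row=3, col=2), (row=4, col=1)
  Distance 9: (row=1, col=3), (row=1, col=5), (row=1, col=7), (row=2, col=2), (row=3, col=1), (row=4, col=0), (row=5, col=1)
  Distance 10: (row=0, col=3), (row=0, col=5), (row=1, col=2), (row=2, col=1), (row=3, col=0), (row=5, col=0)
  Distance 11: (row=0, col=2), (row=0, col=6), (row=1, col=1), (row=2, col=0), (row=6, col=0)
  Distance 12: (row=0, col=1), (row=1, col=0), (row=7, col=0)
  Distance 13: (row=0, col=0), (row=8, col=0)
Total reachable: 58 (grid has 58 open cells total)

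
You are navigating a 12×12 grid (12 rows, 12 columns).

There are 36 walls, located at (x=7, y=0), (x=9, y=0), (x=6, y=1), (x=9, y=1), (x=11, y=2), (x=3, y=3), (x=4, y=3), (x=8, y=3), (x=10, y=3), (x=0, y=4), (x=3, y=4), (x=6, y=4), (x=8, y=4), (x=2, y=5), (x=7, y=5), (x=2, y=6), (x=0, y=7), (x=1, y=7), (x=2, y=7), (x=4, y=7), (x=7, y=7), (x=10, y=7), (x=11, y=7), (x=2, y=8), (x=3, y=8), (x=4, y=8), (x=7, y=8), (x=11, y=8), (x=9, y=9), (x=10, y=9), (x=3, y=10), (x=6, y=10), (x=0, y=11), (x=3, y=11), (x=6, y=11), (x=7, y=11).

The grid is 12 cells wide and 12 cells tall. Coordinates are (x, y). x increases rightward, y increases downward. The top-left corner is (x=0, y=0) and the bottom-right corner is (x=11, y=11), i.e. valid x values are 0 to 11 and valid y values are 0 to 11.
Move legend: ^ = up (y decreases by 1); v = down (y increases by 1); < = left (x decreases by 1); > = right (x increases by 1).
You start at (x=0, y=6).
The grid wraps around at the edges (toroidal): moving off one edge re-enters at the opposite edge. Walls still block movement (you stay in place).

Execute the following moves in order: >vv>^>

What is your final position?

Start: (x=0, y=6)
  > (right): (x=0, y=6) -> (x=1, y=6)
  v (down): blocked, stay at (x=1, y=6)
  v (down): blocked, stay at (x=1, y=6)
  > (right): blocked, stay at (x=1, y=6)
  ^ (up): (x=1, y=6) -> (x=1, y=5)
  > (right): blocked, stay at (x=1, y=5)
Final: (x=1, y=5)

Answer: Final position: (x=1, y=5)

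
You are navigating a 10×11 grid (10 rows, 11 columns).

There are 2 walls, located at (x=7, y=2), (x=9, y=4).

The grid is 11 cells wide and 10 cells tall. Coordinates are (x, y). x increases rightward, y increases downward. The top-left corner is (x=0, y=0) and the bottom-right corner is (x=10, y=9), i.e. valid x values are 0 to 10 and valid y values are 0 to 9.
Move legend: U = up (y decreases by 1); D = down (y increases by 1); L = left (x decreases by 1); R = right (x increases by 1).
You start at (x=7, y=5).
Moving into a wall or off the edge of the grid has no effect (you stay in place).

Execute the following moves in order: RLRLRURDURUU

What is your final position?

Answer: Final position: (x=8, y=2)

Derivation:
Start: (x=7, y=5)
  R (right): (x=7, y=5) -> (x=8, y=5)
  L (left): (x=8, y=5) -> (x=7, y=5)
  R (right): (x=7, y=5) -> (x=8, y=5)
  L (left): (x=8, y=5) -> (x=7, y=5)
  R (right): (x=7, y=5) -> (x=8, y=5)
  U (up): (x=8, y=5) -> (x=8, y=4)
  R (right): blocked, stay at (x=8, y=4)
  D (down): (x=8, y=4) -> (x=8, y=5)
  U (up): (x=8, y=5) -> (x=8, y=4)
  R (right): blocked, stay at (x=8, y=4)
  U (up): (x=8, y=4) -> (x=8, y=3)
  U (up): (x=8, y=3) -> (x=8, y=2)
Final: (x=8, y=2)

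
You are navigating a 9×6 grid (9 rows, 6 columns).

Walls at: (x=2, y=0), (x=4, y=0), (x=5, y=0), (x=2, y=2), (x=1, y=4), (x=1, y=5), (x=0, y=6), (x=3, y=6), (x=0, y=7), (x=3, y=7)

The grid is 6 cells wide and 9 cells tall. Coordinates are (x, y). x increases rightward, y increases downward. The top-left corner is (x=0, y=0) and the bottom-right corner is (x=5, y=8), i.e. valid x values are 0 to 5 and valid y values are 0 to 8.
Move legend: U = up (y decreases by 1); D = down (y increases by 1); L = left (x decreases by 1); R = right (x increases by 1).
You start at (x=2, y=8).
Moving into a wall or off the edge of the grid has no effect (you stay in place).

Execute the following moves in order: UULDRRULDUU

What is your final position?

Start: (x=2, y=8)
  U (up): (x=2, y=8) -> (x=2, y=7)
  U (up): (x=2, y=7) -> (x=2, y=6)
  L (left): (x=2, y=6) -> (x=1, y=6)
  D (down): (x=1, y=6) -> (x=1, y=7)
  R (right): (x=1, y=7) -> (x=2, y=7)
  R (right): blocked, stay at (x=2, y=7)
  U (up): (x=2, y=7) -> (x=2, y=6)
  L (left): (x=2, y=6) -> (x=1, y=6)
  D (down): (x=1, y=6) -> (x=1, y=7)
  U (up): (x=1, y=7) -> (x=1, y=6)
  U (up): blocked, stay at (x=1, y=6)
Final: (x=1, y=6)

Answer: Final position: (x=1, y=6)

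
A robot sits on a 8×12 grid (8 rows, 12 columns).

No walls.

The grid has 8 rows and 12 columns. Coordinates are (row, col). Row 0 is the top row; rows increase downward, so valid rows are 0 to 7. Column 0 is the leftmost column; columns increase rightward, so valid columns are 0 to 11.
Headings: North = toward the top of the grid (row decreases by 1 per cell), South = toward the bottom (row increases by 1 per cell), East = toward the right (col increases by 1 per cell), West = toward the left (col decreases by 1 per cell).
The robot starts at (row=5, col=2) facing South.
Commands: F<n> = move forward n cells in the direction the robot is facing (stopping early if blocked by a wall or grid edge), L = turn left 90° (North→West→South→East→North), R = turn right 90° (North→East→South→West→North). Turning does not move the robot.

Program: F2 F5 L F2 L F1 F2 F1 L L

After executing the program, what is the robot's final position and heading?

Start: (row=5, col=2), facing South
  F2: move forward 2, now at (row=7, col=2)
  F5: move forward 0/5 (blocked), now at (row=7, col=2)
  L: turn left, now facing East
  F2: move forward 2, now at (row=7, col=4)
  L: turn left, now facing North
  F1: move forward 1, now at (row=6, col=4)
  F2: move forward 2, now at (row=4, col=4)
  F1: move forward 1, now at (row=3, col=4)
  L: turn left, now facing West
  L: turn left, now facing South
Final: (row=3, col=4), facing South

Answer: Final position: (row=3, col=4), facing South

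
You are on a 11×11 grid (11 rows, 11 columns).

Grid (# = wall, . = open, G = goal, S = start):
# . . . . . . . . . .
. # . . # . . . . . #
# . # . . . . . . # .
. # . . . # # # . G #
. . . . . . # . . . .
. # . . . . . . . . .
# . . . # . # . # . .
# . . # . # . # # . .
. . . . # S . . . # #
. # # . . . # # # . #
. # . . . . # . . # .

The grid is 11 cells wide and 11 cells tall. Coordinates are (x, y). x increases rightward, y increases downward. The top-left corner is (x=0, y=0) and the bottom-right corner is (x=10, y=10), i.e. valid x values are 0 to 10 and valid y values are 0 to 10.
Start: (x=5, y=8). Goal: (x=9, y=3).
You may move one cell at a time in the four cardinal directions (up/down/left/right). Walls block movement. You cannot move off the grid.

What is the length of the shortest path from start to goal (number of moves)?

BFS from (x=5, y=8) until reaching (x=9, y=3):
  Distance 0: (x=5, y=8)
  Distance 1: (x=6, y=8), (x=5, y=9)
  Distance 2: (x=6, y=7), (x=7, y=8), (x=4, y=9), (x=5, y=10)
  Distance 3: (x=8, y=8), (x=3, y=9), (x=4, y=10)
  Distance 4: (x=3, y=8), (x=3, y=10)
  Distance 5: (x=2, y=8), (x=2, y=10)
  Distance 6: (x=2, y=7), (x=1, y=8)
  Distance 7: (x=2, y=6), (x=1, y=7), (x=0, y=8)
  Distance 8: (x=2, y=5), (x=1, y=6), (x=3, y=6), (x=0, y=9)
  Distance 9: (x=2, y=4), (x=3, y=5), (x=0, y=10)
  Distance 10: (x=2, y=3), (x=1, y=4), (x=3, y=4), (x=4, y=5)
  Distance 11: (x=3, y=3), (x=0, y=4), (x=4, y=4), (x=5, y=5)
  Distance 12: (x=3, y=2), (x=0, y=3), (x=4, y=3), (x=5, y=4), (x=0, y=5), (x=6, y=5), (x=5, y=6)
  Distance 13: (x=3, y=1), (x=4, y=2), (x=7, y=5)
  Distance 14: (x=3, y=0), (x=2, y=1), (x=5, y=2), (x=7, y=4), (x=8, y=5), (x=7, y=6)
  Distance 15: (x=2, y=0), (x=4, y=0), (x=5, y=1), (x=6, y=2), (x=8, y=4), (x=9, y=5)
  Distance 16: (x=1, y=0), (x=5, y=0), (x=6, y=1), (x=7, y=2), (x=8, y=3), (x=9, y=4), (x=10, y=5), (x=9, y=6)
  Distance 17: (x=6, y=0), (x=7, y=1), (x=8, y=2), (x=9, y=3), (x=10, y=4), (x=10, y=6), (x=9, y=7)  <- goal reached here
One shortest path (17 moves): (x=5, y=8) -> (x=5, y=9) -> (x=4, y=9) -> (x=3, y=9) -> (x=3, y=8) -> (x=2, y=8) -> (x=2, y=7) -> (x=2, y=6) -> (x=3, y=6) -> (x=3, y=5) -> (x=4, y=5) -> (x=5, y=5) -> (x=6, y=5) -> (x=7, y=5) -> (x=8, y=5) -> (x=9, y=5) -> (x=9, y=4) -> (x=9, y=3)

Answer: Shortest path length: 17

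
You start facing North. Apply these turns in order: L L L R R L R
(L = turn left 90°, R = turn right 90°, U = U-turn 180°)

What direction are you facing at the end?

Answer: Final heading: West

Derivation:
Start: North
  L (left (90° counter-clockwise)) -> West
  L (left (90° counter-clockwise)) -> South
  L (left (90° counter-clockwise)) -> East
  R (right (90° clockwise)) -> South
  R (right (90° clockwise)) -> West
  L (left (90° counter-clockwise)) -> South
  R (right (90° clockwise)) -> West
Final: West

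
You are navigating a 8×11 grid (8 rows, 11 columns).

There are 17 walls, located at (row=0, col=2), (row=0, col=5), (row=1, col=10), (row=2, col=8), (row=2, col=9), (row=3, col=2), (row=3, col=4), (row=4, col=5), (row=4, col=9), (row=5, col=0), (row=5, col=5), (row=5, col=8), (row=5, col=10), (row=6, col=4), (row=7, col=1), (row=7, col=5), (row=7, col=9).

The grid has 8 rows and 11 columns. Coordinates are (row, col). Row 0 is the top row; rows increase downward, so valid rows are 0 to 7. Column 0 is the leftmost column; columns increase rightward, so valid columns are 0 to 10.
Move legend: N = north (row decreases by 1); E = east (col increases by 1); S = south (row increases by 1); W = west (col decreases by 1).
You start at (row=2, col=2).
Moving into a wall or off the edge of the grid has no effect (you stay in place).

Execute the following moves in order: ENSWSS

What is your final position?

Answer: Final position: (row=2, col=2)

Derivation:
Start: (row=2, col=2)
  E (east): (row=2, col=2) -> (row=2, col=3)
  N (north): (row=2, col=3) -> (row=1, col=3)
  S (south): (row=1, col=3) -> (row=2, col=3)
  W (west): (row=2, col=3) -> (row=2, col=2)
  S (south): blocked, stay at (row=2, col=2)
  S (south): blocked, stay at (row=2, col=2)
Final: (row=2, col=2)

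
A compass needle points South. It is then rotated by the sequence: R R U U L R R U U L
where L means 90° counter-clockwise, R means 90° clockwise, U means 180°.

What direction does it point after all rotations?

Start: South
  R (right (90° clockwise)) -> West
  R (right (90° clockwise)) -> North
  U (U-turn (180°)) -> South
  U (U-turn (180°)) -> North
  L (left (90° counter-clockwise)) -> West
  R (right (90° clockwise)) -> North
  R (right (90° clockwise)) -> East
  U (U-turn (180°)) -> West
  U (U-turn (180°)) -> East
  L (left (90° counter-clockwise)) -> North
Final: North

Answer: Final heading: North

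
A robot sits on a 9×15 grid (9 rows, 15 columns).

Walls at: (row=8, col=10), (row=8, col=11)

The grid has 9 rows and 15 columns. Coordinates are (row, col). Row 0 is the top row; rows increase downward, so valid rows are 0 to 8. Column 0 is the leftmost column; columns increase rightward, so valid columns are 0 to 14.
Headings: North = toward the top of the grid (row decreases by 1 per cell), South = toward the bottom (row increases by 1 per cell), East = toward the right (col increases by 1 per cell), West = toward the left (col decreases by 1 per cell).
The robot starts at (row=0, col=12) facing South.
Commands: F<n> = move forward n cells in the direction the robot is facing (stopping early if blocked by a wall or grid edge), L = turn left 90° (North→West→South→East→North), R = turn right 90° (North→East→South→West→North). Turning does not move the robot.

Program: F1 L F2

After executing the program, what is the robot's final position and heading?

Start: (row=0, col=12), facing South
  F1: move forward 1, now at (row=1, col=12)
  L: turn left, now facing East
  F2: move forward 2, now at (row=1, col=14)
Final: (row=1, col=14), facing East

Answer: Final position: (row=1, col=14), facing East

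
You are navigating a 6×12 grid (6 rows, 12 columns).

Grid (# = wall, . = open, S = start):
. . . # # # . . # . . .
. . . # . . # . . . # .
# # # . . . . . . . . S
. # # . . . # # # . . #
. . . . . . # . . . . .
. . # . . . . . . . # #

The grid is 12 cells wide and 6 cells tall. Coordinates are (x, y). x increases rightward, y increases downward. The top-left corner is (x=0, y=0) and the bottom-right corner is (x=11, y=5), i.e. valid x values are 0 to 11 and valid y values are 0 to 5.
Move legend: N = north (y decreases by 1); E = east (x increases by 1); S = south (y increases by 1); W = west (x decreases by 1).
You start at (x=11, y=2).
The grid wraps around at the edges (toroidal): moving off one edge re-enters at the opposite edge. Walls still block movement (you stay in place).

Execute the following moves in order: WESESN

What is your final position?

Start: (x=11, y=2)
  W (west): (x=11, y=2) -> (x=10, y=2)
  E (east): (x=10, y=2) -> (x=11, y=2)
  S (south): blocked, stay at (x=11, y=2)
  E (east): blocked, stay at (x=11, y=2)
  S (south): blocked, stay at (x=11, y=2)
  N (north): (x=11, y=2) -> (x=11, y=1)
Final: (x=11, y=1)

Answer: Final position: (x=11, y=1)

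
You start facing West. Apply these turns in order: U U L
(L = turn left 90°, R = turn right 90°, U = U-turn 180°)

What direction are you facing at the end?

Start: West
  U (U-turn (180°)) -> East
  U (U-turn (180°)) -> West
  L (left (90° counter-clockwise)) -> South
Final: South

Answer: Final heading: South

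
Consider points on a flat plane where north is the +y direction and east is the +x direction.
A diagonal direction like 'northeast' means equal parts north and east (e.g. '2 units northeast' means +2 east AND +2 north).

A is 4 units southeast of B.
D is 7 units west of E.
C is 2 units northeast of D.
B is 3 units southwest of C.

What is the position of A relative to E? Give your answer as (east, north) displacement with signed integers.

Place E at the origin (east=0, north=0).
  D is 7 units west of E: delta (east=-7, north=+0); D at (east=-7, north=0).
  C is 2 units northeast of D: delta (east=+2, north=+2); C at (east=-5, north=2).
  B is 3 units southwest of C: delta (east=-3, north=-3); B at (east=-8, north=-1).
  A is 4 units southeast of B: delta (east=+4, north=-4); A at (east=-4, north=-5).
Therefore A relative to E: (east=-4, north=-5).

Answer: A is at (east=-4, north=-5) relative to E.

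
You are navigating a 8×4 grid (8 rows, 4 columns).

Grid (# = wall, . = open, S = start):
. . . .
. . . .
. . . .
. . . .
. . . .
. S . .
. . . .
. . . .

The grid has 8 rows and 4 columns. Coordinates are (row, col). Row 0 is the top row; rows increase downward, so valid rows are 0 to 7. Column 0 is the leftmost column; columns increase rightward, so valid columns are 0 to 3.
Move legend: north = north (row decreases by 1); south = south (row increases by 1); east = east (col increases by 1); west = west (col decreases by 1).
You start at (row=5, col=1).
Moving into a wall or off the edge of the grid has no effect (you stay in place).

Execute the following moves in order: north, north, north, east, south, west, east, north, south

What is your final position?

Answer: Final position: (row=3, col=2)

Derivation:
Start: (row=5, col=1)
  north (north): (row=5, col=1) -> (row=4, col=1)
  north (north): (row=4, col=1) -> (row=3, col=1)
  north (north): (row=3, col=1) -> (row=2, col=1)
  east (east): (row=2, col=1) -> (row=2, col=2)
  south (south): (row=2, col=2) -> (row=3, col=2)
  west (west): (row=3, col=2) -> (row=3, col=1)
  east (east): (row=3, col=1) -> (row=3, col=2)
  north (north): (row=3, col=2) -> (row=2, col=2)
  south (south): (row=2, col=2) -> (row=3, col=2)
Final: (row=3, col=2)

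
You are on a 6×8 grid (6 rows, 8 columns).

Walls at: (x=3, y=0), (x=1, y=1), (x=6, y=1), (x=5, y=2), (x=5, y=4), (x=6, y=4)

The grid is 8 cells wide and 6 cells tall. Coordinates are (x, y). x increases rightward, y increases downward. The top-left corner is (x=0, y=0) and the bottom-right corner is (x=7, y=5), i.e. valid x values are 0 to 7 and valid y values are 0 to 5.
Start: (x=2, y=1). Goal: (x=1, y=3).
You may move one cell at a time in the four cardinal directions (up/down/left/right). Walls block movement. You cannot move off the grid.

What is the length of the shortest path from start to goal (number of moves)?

Answer: Shortest path length: 3

Derivation:
BFS from (x=2, y=1) until reaching (x=1, y=3):
  Distance 0: (x=2, y=1)
  Distance 1: (x=2, y=0), (x=3, y=1), (x=2, y=2)
  Distance 2: (x=1, y=0), (x=4, y=1), (x=1, y=2), (x=3, y=2), (x=2, y=3)
  Distance 3: (x=0, y=0), (x=4, y=0), (x=5, y=1), (x=0, y=2), (x=4, y=2), (x=1, y=3), (x=3, y=3), (x=2, y=4)  <- goal reached here
One shortest path (3 moves): (x=2, y=1) -> (x=2, y=2) -> (x=1, y=2) -> (x=1, y=3)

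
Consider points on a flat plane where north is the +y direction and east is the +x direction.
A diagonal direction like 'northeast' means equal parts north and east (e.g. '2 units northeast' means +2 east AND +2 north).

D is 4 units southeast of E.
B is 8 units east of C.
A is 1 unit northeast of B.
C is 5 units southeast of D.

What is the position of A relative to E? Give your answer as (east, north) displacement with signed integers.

Place E at the origin (east=0, north=0).
  D is 4 units southeast of E: delta (east=+4, north=-4); D at (east=4, north=-4).
  C is 5 units southeast of D: delta (east=+5, north=-5); C at (east=9, north=-9).
  B is 8 units east of C: delta (east=+8, north=+0); B at (east=17, north=-9).
  A is 1 unit northeast of B: delta (east=+1, north=+1); A at (east=18, north=-8).
Therefore A relative to E: (east=18, north=-8).

Answer: A is at (east=18, north=-8) relative to E.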